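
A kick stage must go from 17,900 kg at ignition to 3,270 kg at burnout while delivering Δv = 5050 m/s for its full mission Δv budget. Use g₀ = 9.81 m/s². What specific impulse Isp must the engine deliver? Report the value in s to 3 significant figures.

ln(m₀/m_f) = ln(17900/3270) = ln(5.474) = 1.7000.
Using Δv = v_e ln(m₀/m_f): v_e = Δv / ln(m₀/m_f) = 5050 / 1.7000 = 2970.6 m/s.
Isp = v_e / g₀ = 2970.6 / 9.81 = 302.8 s.

Isp ≈ 303 s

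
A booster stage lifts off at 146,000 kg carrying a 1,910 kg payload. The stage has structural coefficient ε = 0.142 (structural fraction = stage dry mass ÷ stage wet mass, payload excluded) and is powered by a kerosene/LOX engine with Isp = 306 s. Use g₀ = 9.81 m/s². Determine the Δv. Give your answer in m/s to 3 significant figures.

Δv ≈ 5630 m/s

Stage wet mass = m₀ − payload = 146,000 − 1,910 = 144,090 kg.
Stage dry mass = ε × stage wet mass = 0.142 × 144,090 = 20,460.8 kg.
Burnout mass m_f = stage dry + payload = 20,460.8 + 1,910 = 22,370.8 kg.
v_e = Isp · g₀ = 306 × 9.81 = 3001.9 m/s.
By the Tsiolkovsky rocket equation, Δv = v_e · ln(146,000/22,370.8) = 3001.9 × ln(6.526) = 3001.9 × 1.8759 ≈ 5631 m/s.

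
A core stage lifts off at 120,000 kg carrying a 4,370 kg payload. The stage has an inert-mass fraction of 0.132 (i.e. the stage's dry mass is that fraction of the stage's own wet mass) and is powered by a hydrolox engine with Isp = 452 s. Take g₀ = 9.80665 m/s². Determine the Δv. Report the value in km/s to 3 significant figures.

Stage wet mass = m₀ − payload = 120,000 − 4,370 = 115,630 kg.
Stage dry mass = ε × stage wet mass = 0.132 × 115,630 = 15,263.2 kg.
Burnout mass m_f = stage dry + payload = 15,263.2 + 4,370 = 19,633.2 kg.
v_e = Isp · g₀ = 452 × 9.80665 = 4432.6 m/s.
Using Δv = v_e ln(m₀/m_f): Δv = v_e · ln(120,000/19,633.2) = 4432.6 × ln(6.112) = 4432.6 × 1.8103 ≈ 8024 m/s.

Δv ≈ 8.02 km/s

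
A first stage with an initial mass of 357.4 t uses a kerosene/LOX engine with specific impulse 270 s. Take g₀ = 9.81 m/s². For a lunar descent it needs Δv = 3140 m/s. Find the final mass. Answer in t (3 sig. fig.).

v_e = Isp · g₀ = 270 × 9.81 = 2648.7 m/s.
m₀/m_f = exp(Δv / v_e) = exp(3140 / 2648.7) = exp(1.1855) = 3.2723.
m_f = m₀ / 3.2723 = 357.4 / 3.2723 = 109.22 t.

final mass ≈ 109 t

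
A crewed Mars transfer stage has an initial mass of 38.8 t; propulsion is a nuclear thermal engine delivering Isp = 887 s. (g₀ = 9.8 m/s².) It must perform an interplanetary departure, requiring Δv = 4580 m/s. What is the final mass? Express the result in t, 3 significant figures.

final mass ≈ 22.9 t

v_e = Isp · g₀ = 887 × 9.8 = 8692.6 m/s.
Using Δv = v_e ln(m₀/m_f): m₀/m_f = exp(Δv / v_e) = exp(4580 / 8692.6) = exp(0.5269) = 1.6936.
m_f = m₀ / 1.6936 = 38.8 / 1.6936 = 22.9098 t.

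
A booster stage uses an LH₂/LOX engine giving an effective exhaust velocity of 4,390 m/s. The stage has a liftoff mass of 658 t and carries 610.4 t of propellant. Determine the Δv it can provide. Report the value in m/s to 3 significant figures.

m_f = m₀ − m_prop = 658 − 610.4 = 47.6 t.
From the ideal rocket equation, Δv = v_e · ln(m₀/m_f) = 4390.0 × ln(13.82) = 4390.0 × 2.6264 ≈ 11529.8 m/s.

Δv ≈ 11500 m/s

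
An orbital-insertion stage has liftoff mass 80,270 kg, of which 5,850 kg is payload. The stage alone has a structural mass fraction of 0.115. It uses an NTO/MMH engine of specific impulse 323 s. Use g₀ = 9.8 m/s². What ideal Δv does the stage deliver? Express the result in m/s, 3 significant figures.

Δv ≈ 5440 m/s

Stage wet mass = m₀ − payload = 80,270 − 5,850 = 74,420 kg.
Stage dry mass = ε × stage wet mass = 0.115 × 74,420 = 8,558.3 kg.
Burnout mass m_f = stage dry + payload = 8,558.3 + 5,850 = 14,408.3 kg.
v_e = Isp · g₀ = 323 × 9.8 = 3165.4 m/s.
Using Δv = v_e ln(m₀/m_f): Δv = v_e · ln(80,270/14,408.3) = 3165.4 × ln(5.571) = 3165.4 × 1.7176 ≈ 5437 m/s.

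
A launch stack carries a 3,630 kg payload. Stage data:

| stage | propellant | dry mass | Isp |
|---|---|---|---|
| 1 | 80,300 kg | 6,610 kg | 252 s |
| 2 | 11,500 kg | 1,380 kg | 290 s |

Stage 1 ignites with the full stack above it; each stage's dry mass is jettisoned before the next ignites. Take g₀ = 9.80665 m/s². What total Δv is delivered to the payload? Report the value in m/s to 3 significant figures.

Ignition mass of stage 1 = 80,300+6,610 + 11,500+1,380 + 3,630 = 103,420 kg.
Stage 1: m₀ = 103,420 kg, m_f = 103,420 − 80,300 = 23,120 kg; Δv = 252×9.80665×ln(4.473) = 2471.3×1.4981 ≈ 3702 m/s.
Stage 2: m₀ = 16,510 kg, m_f = 16,510 − 11,500 = 5,010 kg; Δv = 290×9.80665×ln(3.295) = 2843.9×1.1925 ≈ 3391 m/s.
Total Δv = 3702 + 3391 = 7093 m/s.

Δv ≈ 7090 m/s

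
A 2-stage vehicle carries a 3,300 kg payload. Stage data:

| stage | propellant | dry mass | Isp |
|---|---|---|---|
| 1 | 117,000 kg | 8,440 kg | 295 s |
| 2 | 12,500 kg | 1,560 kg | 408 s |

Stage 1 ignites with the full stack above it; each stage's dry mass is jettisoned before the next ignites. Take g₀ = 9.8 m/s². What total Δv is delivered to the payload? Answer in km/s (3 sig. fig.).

Δv ≈ 10.0 km/s

Ignition mass of stage 1 = 117,000+8,440 + 12,500+1,560 + 3,300 = 142,800 kg.
Stage 1: m₀ = 142,800 kg, m_f = 142,800 − 117,000 = 25,800 kg; Δv = 295×9.8×ln(5.535) = 2891.0×1.7111 ≈ 4947 m/s.
Stage 2: m₀ = 17,360 kg, m_f = 17,360 − 12,500 = 4,860 kg; Δv = 408×9.8×ln(3.572) = 3998.4×1.2731 ≈ 5090 m/s.
Total Δv = 4947 + 5090 = 10037 m/s.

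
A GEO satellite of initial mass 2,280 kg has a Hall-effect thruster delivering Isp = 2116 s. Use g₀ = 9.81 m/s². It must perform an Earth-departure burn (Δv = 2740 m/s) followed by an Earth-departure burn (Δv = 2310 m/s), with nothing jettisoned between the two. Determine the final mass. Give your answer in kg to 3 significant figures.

final mass ≈ 1790 kg

v_e = Isp · g₀ = 2116 × 9.81 = 20758.0 m/s.
After the first burn: m = 2280 × exp(−2740/20758.0) = 2280 × 0.87634 = 1,998.06 kg.
After the second burn: m = 1,998.06 × exp(−2310/20758.0) = 1,998.06 × 0.89469 = 1,787.64 kg.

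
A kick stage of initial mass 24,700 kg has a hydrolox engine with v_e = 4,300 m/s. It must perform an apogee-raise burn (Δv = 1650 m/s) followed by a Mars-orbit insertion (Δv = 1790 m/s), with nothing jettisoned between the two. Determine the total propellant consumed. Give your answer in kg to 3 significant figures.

After the first burn: m = 24700 × exp(−1650/4300.0) = 24700 × 0.68132 = 16,828.6 kg.
After the second burn: m = 16,828.6 × exp(−1790/4300.0) = 16,828.6 × 0.65950 = 11,098.5 kg.
Total propellant = m₀ − m_final = 24700 − 11,098.5 = 13,601.5 kg.

total propellant consumed ≈ 13600 kg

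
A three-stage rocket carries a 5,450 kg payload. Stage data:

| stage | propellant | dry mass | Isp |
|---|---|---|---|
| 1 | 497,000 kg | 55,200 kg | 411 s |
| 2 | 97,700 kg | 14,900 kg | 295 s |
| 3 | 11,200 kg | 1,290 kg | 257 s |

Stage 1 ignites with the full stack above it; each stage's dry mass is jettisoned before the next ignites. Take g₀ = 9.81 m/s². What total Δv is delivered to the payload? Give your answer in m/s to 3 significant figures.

Ignition mass of stage 1 = 497,000+55,200 + 97,700+14,900 + 11,200+1,290 + 5,450 = 682,740 kg.
Stage 1: m₀ = 682,740 kg, m_f = 682,740 − 497,000 = 185,740 kg; Δv = 411×9.81×ln(3.676) = 4031.9×1.3018 ≈ 5249 m/s.
Stage 2: m₀ = 130,540 kg, m_f = 130,540 − 97,700 = 32,840 kg; Δv = 295×9.81×ln(3.975) = 2894.0×1.3800 ≈ 3994 m/s.
Stage 3: m₀ = 17,940 kg, m_f = 17,940 − 11,200 = 6,740 kg; Δv = 257×9.81×ln(2.662) = 2521.2×0.9790 ≈ 2468 m/s.
Total Δv = 5249 + 3994 + 2468 = 11711 m/s.

Δv ≈ 11700 m/s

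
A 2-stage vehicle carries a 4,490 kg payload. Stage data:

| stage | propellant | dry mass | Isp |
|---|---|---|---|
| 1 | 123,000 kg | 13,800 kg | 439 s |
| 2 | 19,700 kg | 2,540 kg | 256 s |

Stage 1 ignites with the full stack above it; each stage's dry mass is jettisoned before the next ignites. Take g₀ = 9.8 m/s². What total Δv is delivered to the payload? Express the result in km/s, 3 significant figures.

Δv ≈ 9.35 km/s

Ignition mass of stage 1 = 123,000+13,800 + 19,700+2,540 + 4,490 = 163,530 kg.
Stage 1: m₀ = 163,530 kg, m_f = 163,530 − 123,000 = 40,530 kg; Δv = 439×9.8×ln(4.035) = 4302.2×1.3950 ≈ 6001 m/s.
Stage 2: m₀ = 26,730 kg, m_f = 26,730 − 19,700 = 7,030 kg; Δv = 256×9.8×ln(3.802) = 2508.8×1.3356 ≈ 3351 m/s.
Total Δv = 6001 + 3351 = 9352 m/s.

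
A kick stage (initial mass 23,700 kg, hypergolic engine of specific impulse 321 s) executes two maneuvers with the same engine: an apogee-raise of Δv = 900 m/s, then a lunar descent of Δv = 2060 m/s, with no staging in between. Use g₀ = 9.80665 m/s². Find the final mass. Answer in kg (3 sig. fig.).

final mass ≈ 9260 kg

v_e = Isp · g₀ = 321 × 9.80665 = 3147.9 m/s.
After the first burn: m = 23700 × exp(−900/3147.9) = 23700 × 0.75134 = 17,806.8 kg.
After the second burn: m = 17,806.8 × exp(−2060/3147.9) = 17,806.8 × 0.51976 = 9,255.26 kg.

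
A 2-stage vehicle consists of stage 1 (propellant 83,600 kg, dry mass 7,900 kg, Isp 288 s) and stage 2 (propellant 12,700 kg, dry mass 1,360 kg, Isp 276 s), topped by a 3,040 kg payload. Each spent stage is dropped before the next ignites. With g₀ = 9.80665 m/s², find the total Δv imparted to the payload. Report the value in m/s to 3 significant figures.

Ignition mass of stage 1 = 83,600+7,900 + 12,700+1,360 + 3,040 = 108,600 kg.
Stage 1: m₀ = 108,600 kg, m_f = 108,600 − 83,600 = 25,000 kg; Δv = 288×9.80665×ln(4.344) = 2824.3×1.4688 ≈ 4148 m/s.
Stage 2: m₀ = 17,100 kg, m_f = 17,100 − 12,700 = 4,400 kg; Δv = 276×9.80665×ln(3.886) = 2706.6×1.3575 ≈ 3674 m/s.
Total Δv = 4148 + 3674 = 7822 m/s.

Δv ≈ 7820 m/s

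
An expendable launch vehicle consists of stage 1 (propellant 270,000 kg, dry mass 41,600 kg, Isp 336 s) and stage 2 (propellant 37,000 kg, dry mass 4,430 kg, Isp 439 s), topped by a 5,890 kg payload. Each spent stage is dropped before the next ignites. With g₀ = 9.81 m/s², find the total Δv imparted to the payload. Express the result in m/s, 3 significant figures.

Δv ≈ 11200 m/s

Ignition mass of stage 1 = 270,000+41,600 + 37,000+4,430 + 5,890 = 358,920 kg.
Stage 1: m₀ = 358,920 kg, m_f = 358,920 − 270,000 = 88,920 kg; Δv = 336×9.81×ln(4.036) = 3296.2×1.3954 ≈ 4599 m/s.
Stage 2: m₀ = 47,320 kg, m_f = 47,320 − 37,000 = 10,320 kg; Δv = 439×9.81×ln(4.585) = 4306.6×1.5228 ≈ 6558 m/s.
Total Δv = 4599 + 6558 = 11157 m/s.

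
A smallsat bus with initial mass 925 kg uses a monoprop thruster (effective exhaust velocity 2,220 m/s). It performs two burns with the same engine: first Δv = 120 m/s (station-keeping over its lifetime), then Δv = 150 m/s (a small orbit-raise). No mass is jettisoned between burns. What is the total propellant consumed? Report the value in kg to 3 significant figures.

After the first burn: m = 925 × exp(−120/2220.0) = 925 × 0.94738 = 876.327 kg.
After the second burn: m = 876.327 × exp(−150/2220.0) = 876.327 × 0.93466 = 819.068 kg.
Total propellant = m₀ − m_final = 925 − 819.068 = 105.932 kg.

total propellant consumed ≈ 106 kg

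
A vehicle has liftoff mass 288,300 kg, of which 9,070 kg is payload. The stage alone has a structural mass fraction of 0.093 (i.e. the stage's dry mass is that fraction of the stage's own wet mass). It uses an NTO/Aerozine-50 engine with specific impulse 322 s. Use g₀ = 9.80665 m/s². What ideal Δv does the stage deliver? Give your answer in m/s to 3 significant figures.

Δv ≈ 6660 m/s

Stage wet mass = m₀ − payload = 288,300 − 9,070 = 279,230 kg.
Stage dry mass = ε × stage wet mass = 0.093 × 279,230 = 25,968.4 kg.
Burnout mass m_f = stage dry + payload = 25,968.4 + 9,070 = 35,038.4 kg.
v_e = Isp · g₀ = 322 × 9.80665 = 3157.7 m/s.
Rocket equation: Δv = v_e · ln(288,300/35,038.4) = 3157.7 × ln(8.228) = 3157.7 × 2.1076 ≈ 6655 m/s.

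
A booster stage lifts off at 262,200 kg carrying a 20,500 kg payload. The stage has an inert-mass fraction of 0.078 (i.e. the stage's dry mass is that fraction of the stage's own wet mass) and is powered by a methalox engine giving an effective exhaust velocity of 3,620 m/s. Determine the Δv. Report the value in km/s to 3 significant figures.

Δv ≈ 6.87 km/s

Stage wet mass = m₀ − payload = 262,200 − 20,500 = 241,700 kg.
Stage dry mass = ε × stage wet mass = 0.078 × 241,700 = 18,852.6 kg.
Burnout mass m_f = stage dry + payload = 18,852.6 + 20,500 = 39,352.6 kg.
By the Tsiolkovsky rocket equation, Δv = v_e · ln(262,200/39,352.6) = 3620.0 × ln(6.663) = 3620.0 × 1.8965 ≈ 6865 m/s.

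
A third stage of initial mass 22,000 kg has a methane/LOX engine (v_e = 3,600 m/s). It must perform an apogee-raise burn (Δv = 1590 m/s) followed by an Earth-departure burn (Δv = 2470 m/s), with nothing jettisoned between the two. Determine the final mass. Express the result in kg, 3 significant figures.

final mass ≈ 7120 kg

After the first burn: m = 22000 × exp(−1590/3600.0) = 22000 × 0.64296 = 14,145.1 kg.
After the second burn: m = 14,145.1 × exp(−2470/3600.0) = 14,145.1 × 0.50353 = 7,122.48 kg.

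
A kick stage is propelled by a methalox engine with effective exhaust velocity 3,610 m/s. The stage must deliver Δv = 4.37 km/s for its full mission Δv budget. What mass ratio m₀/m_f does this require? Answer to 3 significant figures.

mass ratio ≈ 3.36

Rocket equation: m₀/m_f = exp(Δv / v_e) = exp(4370 / 3610.0) = exp(1.2105) = 3.3553.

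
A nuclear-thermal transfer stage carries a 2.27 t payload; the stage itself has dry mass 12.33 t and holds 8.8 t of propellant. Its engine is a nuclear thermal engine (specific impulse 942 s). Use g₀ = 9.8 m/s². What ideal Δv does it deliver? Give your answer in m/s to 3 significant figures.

v_e = Isp · g₀ = 942 × 9.8 = 9231.6 m/s.
m₀ = payload + dry + propellant = 2.27 + 12.33 + 8.8 = 23.4 t.
m_f = payload + dry = 2.27 + 12.33 = 14.6 t.
Δv = v_e · ln(m₀/m_f) = 9231.6 × ln(1.603) = 9231.6 × 0.4717 ≈ 4354.7 m/s.

Δv ≈ 4350 m/s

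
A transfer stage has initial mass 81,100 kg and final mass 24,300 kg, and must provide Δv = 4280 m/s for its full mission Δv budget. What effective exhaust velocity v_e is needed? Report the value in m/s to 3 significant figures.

ln(m₀/m_f) = ln(81100/24300) = ln(3.337) = 1.2052.
Using Δv = v_e ln(m₀/m_f): v_e = Δv / ln(m₀/m_f) = 4280 / 1.2052 = 3551.3 m/s.

v_e ≈ 3550 m/s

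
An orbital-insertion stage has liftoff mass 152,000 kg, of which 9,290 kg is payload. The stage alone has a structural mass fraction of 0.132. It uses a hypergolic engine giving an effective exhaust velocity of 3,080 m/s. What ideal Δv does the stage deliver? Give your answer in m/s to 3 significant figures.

Δv ≈ 5200 m/s

Stage wet mass = m₀ − payload = 152,000 − 9,290 = 142,710 kg.
Stage dry mass = ε × stage wet mass = 0.132 × 142,710 = 18,837.7 kg.
Burnout mass m_f = stage dry + payload = 18,837.7 + 9,290 = 28,127.7 kg.
Δv = v_e · ln(152,000/28,127.7) = 3080.0 × ln(5.404) = 3080.0 × 1.6871 ≈ 5196 m/s.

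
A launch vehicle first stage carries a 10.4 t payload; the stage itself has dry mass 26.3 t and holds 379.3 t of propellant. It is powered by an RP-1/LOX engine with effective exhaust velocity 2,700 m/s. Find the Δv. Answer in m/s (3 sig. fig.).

Δv ≈ 6560 m/s

m₀ = payload + dry + propellant = 10.4 + 26.3 + 379.3 = 416 t.
m_f = payload + dry = 10.4 + 26.3 = 36.7 t.
By the Tsiolkovsky rocket equation, Δv = v_e · ln(m₀/m_f) = 2700.0 × ln(11.34) = 2700.0 × 2.4279 ≈ 6555.4 m/s.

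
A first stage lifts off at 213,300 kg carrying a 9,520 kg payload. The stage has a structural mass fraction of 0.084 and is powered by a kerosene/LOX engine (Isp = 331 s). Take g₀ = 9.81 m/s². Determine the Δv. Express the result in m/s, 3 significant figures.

Stage wet mass = m₀ − payload = 213,300 − 9,520 = 203,780 kg.
Stage dry mass = ε × stage wet mass = 0.084 × 203,780 = 17,117.5 kg.
Burnout mass m_f = stage dry + payload = 17,117.5 + 9,520 = 26,637.5 kg.
v_e = Isp · g₀ = 331 × 9.81 = 3247.1 m/s.
Δv = v_e · ln(213,300/26,637.5) = 3247.1 × ln(8.008) = 3247.1 × 2.0804 ≈ 6755 m/s.

Δv ≈ 6760 m/s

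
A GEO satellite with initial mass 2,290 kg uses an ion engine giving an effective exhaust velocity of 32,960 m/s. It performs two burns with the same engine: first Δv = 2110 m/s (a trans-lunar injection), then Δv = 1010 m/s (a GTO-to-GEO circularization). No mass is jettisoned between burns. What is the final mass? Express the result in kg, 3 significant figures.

final mass ≈ 2080 kg

After the first burn: m = 2290 × exp(−2110/32960.0) = 2290 × 0.93799 = 2,148 kg.
After the second burn: m = 2,148 × exp(−1010/32960.0) = 2,148 × 0.96982 = 2,083.17 kg.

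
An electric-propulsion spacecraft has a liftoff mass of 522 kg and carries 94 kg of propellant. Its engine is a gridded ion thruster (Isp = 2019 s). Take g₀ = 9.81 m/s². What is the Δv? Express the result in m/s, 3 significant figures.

v_e = Isp · g₀ = 2019 × 9.81 = 19806.4 m/s.
m_f = m₀ − m_prop = 522 − 94 = 428 kg.
Using Δv = v_e ln(m₀/m_f): Δv = v_e · ln(m₀/m_f) = 19806.4 × ln(1.22) = 19806.4 × 0.1985 ≈ 3932.4 m/s.

Δv ≈ 3930 m/s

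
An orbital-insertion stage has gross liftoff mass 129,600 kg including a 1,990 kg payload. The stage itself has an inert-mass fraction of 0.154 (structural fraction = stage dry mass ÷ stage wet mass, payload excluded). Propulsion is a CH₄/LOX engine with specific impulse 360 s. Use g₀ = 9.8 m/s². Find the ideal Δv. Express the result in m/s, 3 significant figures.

Δv ≈ 6310 m/s

Stage wet mass = m₀ − payload = 129,600 − 1,990 = 127,610 kg.
Stage dry mass = ε × stage wet mass = 0.154 × 127,610 = 19,651.9 kg.
Burnout mass m_f = stage dry + payload = 19,651.9 + 1,990 = 21,641.9 kg.
v_e = Isp · g₀ = 360 × 9.8 = 3528.0 m/s.
Rocket equation: Δv = v_e · ln(129,600/21,641.9) = 3528.0 × ln(5.988) = 3528.0 × 1.7898 ≈ 6314 m/s.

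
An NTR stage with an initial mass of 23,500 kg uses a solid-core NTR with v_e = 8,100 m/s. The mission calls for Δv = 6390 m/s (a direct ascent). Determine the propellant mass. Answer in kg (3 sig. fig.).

propellant mass ≈ 12800 kg

m₀/m_f = exp(Δv / v_e) = exp(6390 / 8100.0) = exp(0.7889) = 2.2009.
m_f = 23,500 / 2.2009 = 10,677.5 kg, so propellant = m₀ − m_f = 23,500 − 10,677.5 = 12,822.5 kg.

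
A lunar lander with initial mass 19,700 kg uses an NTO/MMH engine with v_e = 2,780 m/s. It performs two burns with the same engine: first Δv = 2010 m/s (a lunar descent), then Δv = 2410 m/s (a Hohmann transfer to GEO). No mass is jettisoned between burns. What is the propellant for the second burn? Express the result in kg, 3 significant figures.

propellant for the second burn ≈ 5540 kg

After the first burn: m = 19700 × exp(−2010/2780.0) = 19700 × 0.48528 = 9,560.02 kg.
After the second burn: m = 9,560.02 × exp(−2410/2780.0) = 9,560.02 × 0.42025 = 4,017.6 kg.
Second-burn propellant = 9,560.02 − 4,017.6 = 5,542.42 kg.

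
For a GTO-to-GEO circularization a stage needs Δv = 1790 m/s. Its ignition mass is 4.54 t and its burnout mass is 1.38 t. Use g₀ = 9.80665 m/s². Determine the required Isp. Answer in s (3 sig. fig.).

ln(m₀/m_f) = ln(4540/1380) = ln(3.29) = 1.1908.
v_e = Δv / ln(m₀/m_f) = 1790 / 1.1908 = 1503.1 m/s.
Isp = v_e / g₀ = 1503.1 / 9.80665 = 153.3 s.

Isp ≈ 153 s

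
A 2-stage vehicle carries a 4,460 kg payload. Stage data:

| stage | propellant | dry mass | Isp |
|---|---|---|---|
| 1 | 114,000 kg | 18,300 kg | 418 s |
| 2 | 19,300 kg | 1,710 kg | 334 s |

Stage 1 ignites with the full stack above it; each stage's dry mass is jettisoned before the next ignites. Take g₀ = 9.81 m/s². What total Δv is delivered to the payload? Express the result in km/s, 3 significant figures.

Δv ≈ 9.90 km/s

Ignition mass of stage 1 = 114,000+18,300 + 19,300+1,710 + 4,460 = 157,770 kg.
Stage 1: m₀ = 157,770 kg, m_f = 157,770 − 114,000 = 43,770 kg; Δv = 418×9.81×ln(3.605) = 4100.6×1.2822 ≈ 5258 m/s.
Stage 2: m₀ = 25,470 kg, m_f = 25,470 − 19,300 = 6,170 kg; Δv = 334×9.81×ln(4.128) = 3276.5×1.4178 ≈ 4645 m/s.
Total Δv = 5258 + 4645 = 9903 m/s.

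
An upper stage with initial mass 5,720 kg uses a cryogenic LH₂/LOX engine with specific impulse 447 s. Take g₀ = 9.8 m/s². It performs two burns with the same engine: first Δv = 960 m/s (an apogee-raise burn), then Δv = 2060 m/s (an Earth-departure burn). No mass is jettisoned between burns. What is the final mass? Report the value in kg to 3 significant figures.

final mass ≈ 2870 kg

v_e = Isp · g₀ = 447 × 9.8 = 4380.6 m/s.
After the first burn: m = 5720 × exp(−960/4380.6) = 5720 × 0.80320 = 4,594.3 kg.
After the second burn: m = 4,594.3 × exp(−2060/4380.6) = 4,594.3 × 0.62484 = 2,870.7 kg.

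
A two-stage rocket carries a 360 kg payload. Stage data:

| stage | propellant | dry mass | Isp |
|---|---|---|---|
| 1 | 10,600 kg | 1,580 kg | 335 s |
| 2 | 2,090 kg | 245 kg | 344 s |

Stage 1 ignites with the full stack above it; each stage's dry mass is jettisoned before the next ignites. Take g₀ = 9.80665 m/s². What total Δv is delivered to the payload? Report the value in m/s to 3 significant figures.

Δv ≈ 9140 m/s

Ignition mass of stage 1 = 10,600+1,580 + 2,090+245 + 360 = 14,875 kg.
Stage 1: m₀ = 14,875 kg, m_f = 14,875 − 10,600 = 4,275 kg; Δv = 335×9.80665×ln(3.48) = 3285.2×1.2469 ≈ 4096 m/s.
Stage 2: m₀ = 2,695 kg, m_f = 2,695 − 2,090 = 605 kg; Δv = 344×9.80665×ln(4.455) = 3373.5×1.4939 ≈ 5040 m/s.
Total Δv = 4096 + 5040 = 9136 m/s.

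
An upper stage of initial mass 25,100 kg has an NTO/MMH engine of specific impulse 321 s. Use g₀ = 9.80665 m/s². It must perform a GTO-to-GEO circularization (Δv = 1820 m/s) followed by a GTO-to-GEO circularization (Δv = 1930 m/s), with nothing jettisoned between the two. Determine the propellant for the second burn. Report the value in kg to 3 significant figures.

v_e = Isp · g₀ = 321 × 9.80665 = 3147.9 m/s.
After the first burn: m = 25100 × exp(−1820/3147.9) = 25100 × 0.56093 = 14,079.3 kg.
After the second burn: m = 14,079.3 × exp(−1930/3147.9) = 14,079.3 × 0.54167 = 7,626.33 kg.
Second-burn propellant = 14,079.3 − 7,626.33 = 6,452.97 kg.

propellant for the second burn ≈ 6450 kg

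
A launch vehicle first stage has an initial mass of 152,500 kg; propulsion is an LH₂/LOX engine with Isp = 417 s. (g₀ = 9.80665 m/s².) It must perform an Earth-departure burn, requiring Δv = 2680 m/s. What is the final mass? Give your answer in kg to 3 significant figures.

final mass ≈ 79200 kg

v_e = Isp · g₀ = 417 × 9.80665 = 4089.4 m/s.
From the ideal rocket equation, m₀/m_f = exp(Δv / v_e) = exp(2680 / 4089.4) = exp(0.6554) = 1.9258.
m_f = m₀ / 1.9258 = 152,500 / 1.9258 = 79,187.9 kg.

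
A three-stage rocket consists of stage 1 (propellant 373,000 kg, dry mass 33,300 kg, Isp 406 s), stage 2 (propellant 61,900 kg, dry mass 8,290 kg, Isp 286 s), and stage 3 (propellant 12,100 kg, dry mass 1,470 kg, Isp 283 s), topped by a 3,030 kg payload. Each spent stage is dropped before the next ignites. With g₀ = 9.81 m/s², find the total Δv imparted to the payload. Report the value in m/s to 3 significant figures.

Δv ≈ 12800 m/s

Ignition mass of stage 1 = 373,000+33,300 + 61,900+8,290 + 12,100+1,470 + 3,030 = 493,090 kg.
Stage 1: m₀ = 493,090 kg, m_f = 493,090 − 373,000 = 120,090 kg; Δv = 406×9.81×ln(4.106) = 3982.9×1.4125 ≈ 5626 m/s.
Stage 2: m₀ = 86,790 kg, m_f = 86,790 − 61,900 = 24,890 kg; Δv = 286×9.81×ln(3.487) = 2805.7×1.2490 ≈ 3504 m/s.
Stage 3: m₀ = 16,600 kg, m_f = 16,600 − 12,100 = 4,500 kg; Δv = 283×9.81×ln(3.689) = 2776.2×1.3053 ≈ 3624 m/s.
Total Δv = 5626 + 3504 + 3624 = 12754 m/s.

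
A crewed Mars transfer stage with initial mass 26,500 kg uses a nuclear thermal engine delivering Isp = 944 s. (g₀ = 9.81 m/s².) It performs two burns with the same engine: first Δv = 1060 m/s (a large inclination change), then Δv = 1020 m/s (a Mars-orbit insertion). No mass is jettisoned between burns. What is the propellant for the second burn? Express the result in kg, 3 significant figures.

propellant for the second burn ≈ 2460 kg

v_e = Isp · g₀ = 944 × 9.81 = 9260.6 m/s.
After the first burn: m = 26500 × exp(−1060/9260.6) = 26500 × 0.89184 = 23,633.8 kg.
After the second burn: m = 23,633.8 × exp(−1020/9260.6) = 23,633.8 × 0.89571 = 21,169 kg.
Second-burn propellant = 23,633.8 − 21,169 = 2,464.8 kg.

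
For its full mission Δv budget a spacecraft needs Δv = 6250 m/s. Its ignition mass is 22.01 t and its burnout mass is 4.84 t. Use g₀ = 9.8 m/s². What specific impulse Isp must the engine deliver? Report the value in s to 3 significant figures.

ln(m₀/m_f) = ln(22010/4840) = ln(4.548) = 1.5146.
Rocket equation: v_e = Δv / ln(m₀/m_f) = 6250 / 1.5146 = 4126.6 m/s.
Isp = v_e / g₀ = 4126.6 / 9.8 = 421.1 s.

Isp ≈ 421 s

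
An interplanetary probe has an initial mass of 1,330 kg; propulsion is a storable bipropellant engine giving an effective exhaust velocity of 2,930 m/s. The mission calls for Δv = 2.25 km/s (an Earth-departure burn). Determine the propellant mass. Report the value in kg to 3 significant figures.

Using Δv = v_e ln(m₀/m_f): m₀/m_f = exp(Δv / v_e) = exp(2250 / 2930.0) = exp(0.7679) = 2.1553.
m_f = 1,330 / 2.1553 = 617.083 kg, so propellant = m₀ − m_f = 1,330 − 617.083 = 712.917 kg.

propellant mass ≈ 713 kg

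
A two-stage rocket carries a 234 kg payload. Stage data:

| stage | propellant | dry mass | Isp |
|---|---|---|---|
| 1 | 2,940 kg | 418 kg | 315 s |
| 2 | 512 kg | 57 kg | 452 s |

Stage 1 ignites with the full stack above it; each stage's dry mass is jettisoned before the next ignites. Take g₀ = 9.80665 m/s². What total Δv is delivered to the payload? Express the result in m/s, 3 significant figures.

Ignition mass of stage 1 = 2,940+418 + 512+57 + 234 = 4,161 kg.
Stage 1: m₀ = 4,161 kg, m_f = 4,161 − 2,940 = 1,221 kg; Δv = 315×9.80665×ln(3.408) = 3089.1×1.2261 ≈ 3787 m/s.
Stage 2: m₀ = 803 kg, m_f = 803 − 512 = 291 kg; Δv = 452×9.80665×ln(2.759) = 4432.6×1.0150 ≈ 4499 m/s.
Total Δv = 3787 + 4499 = 8286 m/s.

Δv ≈ 8290 m/s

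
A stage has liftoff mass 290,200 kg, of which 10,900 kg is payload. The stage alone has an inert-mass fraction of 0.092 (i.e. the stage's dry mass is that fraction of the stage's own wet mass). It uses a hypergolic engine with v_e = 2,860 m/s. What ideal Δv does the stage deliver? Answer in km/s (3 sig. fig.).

Stage wet mass = m₀ − payload = 290,200 − 10,900 = 279,300 kg.
Stage dry mass = ε × stage wet mass = 0.092 × 279,300 = 25,695.6 kg.
Burnout mass m_f = stage dry + payload = 25,695.6 + 10,900 = 36,595.6 kg.
Δv = v_e · ln(290,200/36,595.6) = 2860.0 × ln(7.93) = 2860.0 × 2.0706 ≈ 5922 m/s.

Δv ≈ 5.92 km/s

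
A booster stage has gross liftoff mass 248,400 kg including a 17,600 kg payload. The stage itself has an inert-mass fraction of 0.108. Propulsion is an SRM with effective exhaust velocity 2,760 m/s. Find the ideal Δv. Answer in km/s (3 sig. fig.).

Stage wet mass = m₀ − payload = 248,400 − 17,600 = 230,800 kg.
Stage dry mass = ε × stage wet mass = 0.108 × 230,800 = 24,926.4 kg.
Burnout mass m_f = stage dry + payload = 24,926.4 + 17,600 = 42,526.4 kg.
Δv = v_e · ln(248,400/42,526.4) = 2760.0 × ln(5.841) = 2760.0 × 1.7649 ≈ 4871 m/s.

Δv ≈ 4.87 km/s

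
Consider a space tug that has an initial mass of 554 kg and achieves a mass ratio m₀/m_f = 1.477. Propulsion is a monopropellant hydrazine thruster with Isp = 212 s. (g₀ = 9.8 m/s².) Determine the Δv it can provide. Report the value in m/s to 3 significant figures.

v_e = Isp · g₀ = 212 × 9.8 = 2077.6 m/s.
From the ideal rocket equation, Δv = v_e · ln(1.477) = 2077.6 × 0.3900 ≈ 810.3 m/s.

Δv ≈ 810 m/s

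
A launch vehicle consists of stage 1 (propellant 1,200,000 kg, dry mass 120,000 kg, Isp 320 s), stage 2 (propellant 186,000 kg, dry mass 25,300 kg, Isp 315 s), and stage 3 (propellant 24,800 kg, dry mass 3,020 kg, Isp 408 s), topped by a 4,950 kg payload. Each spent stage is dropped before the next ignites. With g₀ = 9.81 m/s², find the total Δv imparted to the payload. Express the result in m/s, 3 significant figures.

Δv ≈ 14700 m/s

Ignition mass of stage 1 = 1,200,000+120,000 + 186,000+25,300 + 24,800+3,020 + 4,950 = 1,564,070 kg.
Stage 1: m₀ = 1,564,070 kg, m_f = 1,564,070 − 1,200,000 = 364,070 kg; Δv = 320×9.81×ln(4.296) = 3139.2×1.4577 ≈ 4576 m/s.
Stage 2: m₀ = 244,070 kg, m_f = 244,070 − 186,000 = 58,070 kg; Δv = 315×9.81×ln(4.203) = 3090.2×1.4358 ≈ 4437 m/s.
Stage 3: m₀ = 32,770 kg, m_f = 32,770 − 24,800 = 7,970 kg; Δv = 408×9.81×ln(4.112) = 4002.5×1.4138 ≈ 5659 m/s.
Total Δv = 4576 + 4437 + 5659 = 14672 m/s.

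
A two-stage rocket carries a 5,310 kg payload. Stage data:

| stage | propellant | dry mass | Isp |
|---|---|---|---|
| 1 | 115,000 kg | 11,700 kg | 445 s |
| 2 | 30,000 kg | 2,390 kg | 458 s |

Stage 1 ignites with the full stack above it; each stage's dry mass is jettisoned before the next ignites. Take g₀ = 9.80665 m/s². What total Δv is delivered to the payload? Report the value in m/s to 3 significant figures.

Ignition mass of stage 1 = 115,000+11,700 + 30,000+2,390 + 5,310 = 164,400 kg.
Stage 1: m₀ = 164,400 kg, m_f = 164,400 − 115,000 = 49,400 kg; Δv = 445×9.80665×ln(3.328) = 4364.0×1.2024 ≈ 5247 m/s.
Stage 2: m₀ = 37,700 kg, m_f = 37,700 − 30,000 = 7,700 kg; Δv = 458×9.80665×ln(4.896) = 4491.4×1.5884 ≈ 7134 m/s.
Total Δv = 5247 + 7134 = 12381 m/s.

Δv ≈ 12400 m/s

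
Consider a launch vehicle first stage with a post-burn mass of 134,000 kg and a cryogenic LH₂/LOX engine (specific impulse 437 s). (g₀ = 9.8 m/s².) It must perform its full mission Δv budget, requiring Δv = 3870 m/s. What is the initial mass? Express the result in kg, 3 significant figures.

v_e = Isp · g₀ = 437 × 9.8 = 4282.6 m/s.
m₀/m_f = exp(Δv / v_e) = exp(3870 / 4282.6) = exp(0.9037) = 2.4686.
m₀ = m_f × 2.4686 = 134,000 × 2.4686 = 330,792 kg.

initial mass ≈ 331000 kg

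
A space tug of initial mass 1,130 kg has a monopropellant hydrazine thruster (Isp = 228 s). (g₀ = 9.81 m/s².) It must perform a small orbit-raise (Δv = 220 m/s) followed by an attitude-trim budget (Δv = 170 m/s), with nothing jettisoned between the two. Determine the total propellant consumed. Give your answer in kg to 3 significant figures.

v_e = Isp · g₀ = 228 × 9.81 = 2236.7 m/s.
After the first burn: m = 1130 × exp(−220/2236.7) = 1130 × 0.90632 = 1,024.14 kg.
After the second burn: m = 1,024.14 × exp(−170/2236.7) = 1,024.14 × 0.92681 = 949.183 kg.
Total propellant = m₀ − m_final = 1130 − 949.183 = 180.817 kg.

total propellant consumed ≈ 181 kg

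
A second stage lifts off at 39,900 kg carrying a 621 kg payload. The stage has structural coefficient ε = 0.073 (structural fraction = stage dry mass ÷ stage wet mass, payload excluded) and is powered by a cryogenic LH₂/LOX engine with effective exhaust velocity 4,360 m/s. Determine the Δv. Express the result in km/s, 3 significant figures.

Δv ≈ 10.6 km/s

Stage wet mass = m₀ − payload = 39,900 − 621 = 39,279 kg.
Stage dry mass = ε × stage wet mass = 0.073 × 39,279 = 2,867.37 kg.
Burnout mass m_f = stage dry + payload = 2,867.37 + 621 = 3,488.37 kg.
Δv = v_e · ln(39,900/3,488.37) = 4360.0 × ln(11.44) = 4360.0 × 2.4369 ≈ 10625 m/s.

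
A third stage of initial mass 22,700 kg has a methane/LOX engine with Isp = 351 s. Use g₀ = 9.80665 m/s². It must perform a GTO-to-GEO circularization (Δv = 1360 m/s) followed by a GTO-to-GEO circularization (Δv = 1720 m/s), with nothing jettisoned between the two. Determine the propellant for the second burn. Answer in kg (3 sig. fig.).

propellant for the second burn ≈ 6010 kg

v_e = Isp · g₀ = 351 × 9.80665 = 3442.1 m/s.
After the first burn: m = 22700 × exp(−1360/3442.1) = 22700 × 0.67361 = 15,290.9 kg.
After the second burn: m = 15,290.9 × exp(−1720/3442.1) = 15,290.9 × 0.60672 = 9,277.29 kg.
Second-burn propellant = 15,290.9 − 9,277.29 = 6,013.61 kg.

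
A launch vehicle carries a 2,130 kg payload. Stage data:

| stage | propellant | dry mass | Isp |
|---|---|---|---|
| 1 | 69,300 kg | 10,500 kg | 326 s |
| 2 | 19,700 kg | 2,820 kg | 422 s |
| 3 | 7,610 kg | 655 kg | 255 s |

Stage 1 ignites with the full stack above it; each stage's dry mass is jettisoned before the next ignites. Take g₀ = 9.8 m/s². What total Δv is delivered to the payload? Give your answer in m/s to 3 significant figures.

Ignition mass of stage 1 = 69,300+10,500 + 19,700+2,820 + 7,610+655 + 2,130 = 112,715 kg.
Stage 1: m₀ = 112,715 kg, m_f = 112,715 − 69,300 = 43,415 kg; Δv = 326×9.8×ln(2.596) = 3194.8×0.9541 ≈ 3048 m/s.
Stage 2: m₀ = 32,915 kg, m_f = 32,915 − 19,700 = 13,215 kg; Δv = 422×9.8×ln(2.491) = 4135.6×0.9126 ≈ 3774 m/s.
Stage 3: m₀ = 10,395 kg, m_f = 10,395 − 7,610 = 2,785 kg; Δv = 255×9.8×ln(3.732) = 2499.0×1.3171 ≈ 3291 m/s.
Total Δv = 3048 + 3774 + 3291 = 10113 m/s.

Δv ≈ 10100 m/s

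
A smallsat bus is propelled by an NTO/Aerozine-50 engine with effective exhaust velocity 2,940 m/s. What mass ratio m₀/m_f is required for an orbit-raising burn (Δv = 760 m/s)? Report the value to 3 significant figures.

m₀/m_f = exp(Δv / v_e) = exp(760 / 2940.0) = exp(0.2585) = 1.2950.

mass ratio ≈ 1.29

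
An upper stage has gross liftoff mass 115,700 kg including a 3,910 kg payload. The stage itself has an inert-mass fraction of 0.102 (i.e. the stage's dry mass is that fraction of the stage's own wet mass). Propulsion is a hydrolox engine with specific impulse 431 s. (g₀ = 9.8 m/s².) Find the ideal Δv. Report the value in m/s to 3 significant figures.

Stage wet mass = m₀ − payload = 115,700 − 3,910 = 111,790 kg.
Stage dry mass = ε × stage wet mass = 0.102 × 111,790 = 11,402.6 kg.
Burnout mass m_f = stage dry + payload = 11,402.6 + 3,910 = 15,312.6 kg.
v_e = Isp · g₀ = 431 × 9.8 = 4223.8 m/s.
By the Tsiolkovsky rocket equation, Δv = v_e · ln(115,700/15,312.6) = 4223.8 × ln(7.556) = 4223.8 × 2.0223 ≈ 8542 m/s.

Δv ≈ 8540 m/s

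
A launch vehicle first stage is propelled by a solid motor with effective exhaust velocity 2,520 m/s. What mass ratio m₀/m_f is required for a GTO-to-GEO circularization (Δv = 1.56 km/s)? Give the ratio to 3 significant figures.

mass ratio ≈ 1.86

Rocket equation: m₀/m_f = exp(Δv / v_e) = exp(1560 / 2520.0) = exp(0.6190) = 1.8572.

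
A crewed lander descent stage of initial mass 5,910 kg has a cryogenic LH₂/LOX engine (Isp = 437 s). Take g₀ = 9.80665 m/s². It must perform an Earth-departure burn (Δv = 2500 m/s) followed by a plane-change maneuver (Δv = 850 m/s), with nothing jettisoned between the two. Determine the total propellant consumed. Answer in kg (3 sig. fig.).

v_e = Isp · g₀ = 437 × 9.80665 = 4285.5 m/s.
After the first burn: m = 5910 × exp(−2500/4285.5) = 5910 × 0.55802 = 3,297.9 kg.
After the second burn: m = 3,297.9 × exp(−850/4285.5) = 3,297.9 × 0.82009 = 2,704.57 kg.
Total propellant = m₀ − m_final = 5910 − 2,704.57 = 3,205.43 kg.

total propellant consumed ≈ 3210 kg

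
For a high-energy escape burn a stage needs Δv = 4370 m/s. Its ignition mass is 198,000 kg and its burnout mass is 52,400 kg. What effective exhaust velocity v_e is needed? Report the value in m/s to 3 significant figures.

v_e ≈ 3290 m/s

ln(m₀/m_f) = ln(198000/52400) = ln(3.779) = 1.3294.
v_e = Δv / ln(m₀/m_f) = 4370 / 1.3294 = 3287.3 m/s.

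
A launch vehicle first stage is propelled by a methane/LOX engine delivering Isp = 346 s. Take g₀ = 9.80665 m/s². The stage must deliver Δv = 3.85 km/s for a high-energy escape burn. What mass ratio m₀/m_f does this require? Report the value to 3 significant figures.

v_e = Isp · g₀ = 346 × 9.80665 = 3393.1 m/s.
m₀/m_f = exp(Δv / v_e) = exp(3850 / 3393.1) = exp(1.1347) = 3.1101.

mass ratio ≈ 3.11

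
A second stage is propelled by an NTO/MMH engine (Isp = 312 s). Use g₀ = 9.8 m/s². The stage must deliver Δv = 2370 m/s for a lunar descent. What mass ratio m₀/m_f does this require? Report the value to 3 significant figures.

v_e = Isp · g₀ = 312 × 9.8 = 3057.6 m/s.
From the ideal rocket equation, m₀/m_f = exp(Δv / v_e) = exp(2370 / 3057.6) = exp(0.7751) = 2.1708.

mass ratio ≈ 2.17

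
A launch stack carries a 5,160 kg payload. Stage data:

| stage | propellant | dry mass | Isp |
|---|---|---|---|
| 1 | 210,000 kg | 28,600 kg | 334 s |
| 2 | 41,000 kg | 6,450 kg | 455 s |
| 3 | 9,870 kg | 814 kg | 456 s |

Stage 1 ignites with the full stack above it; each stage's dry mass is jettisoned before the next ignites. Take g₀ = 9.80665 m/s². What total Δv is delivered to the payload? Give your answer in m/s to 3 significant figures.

Ignition mass of stage 1 = 210,000+28,600 + 41,000+6,450 + 9,870+814 + 5,160 = 301,894 kg.
Stage 1: m₀ = 301,894 kg, m_f = 301,894 − 210,000 = 91,894 kg; Δv = 334×9.80665×ln(3.285) = 3275.4×1.1894 ≈ 3896 m/s.
Stage 2: m₀ = 63,294 kg, m_f = 63,294 − 41,000 = 22,294 kg; Δv = 455×9.80665×ln(2.839) = 4462.0×1.0435 ≈ 4656 m/s.
Stage 3: m₀ = 15,844 kg, m_f = 15,844 − 9,870 = 5,974 kg; Δv = 456×9.80665×ln(2.652) = 4471.8×0.9754 ≈ 4362 m/s.
Total Δv = 3896 + 4656 + 4362 = 12914 m/s.

Δv ≈ 12900 m/s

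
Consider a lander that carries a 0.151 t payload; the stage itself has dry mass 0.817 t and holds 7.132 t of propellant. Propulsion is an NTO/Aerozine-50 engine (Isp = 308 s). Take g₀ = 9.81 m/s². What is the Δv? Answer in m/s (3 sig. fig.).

Δv ≈ 6420 m/s

v_e = Isp · g₀ = 308 × 9.81 = 3021.5 m/s.
m₀ = payload + dry + propellant = 0.151 + 0.817 + 7.132 = 8.1 t.
m_f = payload + dry = 0.151 + 0.817 = 0.968 t.
From the ideal rocket equation, Δv = v_e · ln(m₀/m_f) = 3021.5 × ln(8.368) = 3021.5 × 2.1244 ≈ 6418.8 m/s.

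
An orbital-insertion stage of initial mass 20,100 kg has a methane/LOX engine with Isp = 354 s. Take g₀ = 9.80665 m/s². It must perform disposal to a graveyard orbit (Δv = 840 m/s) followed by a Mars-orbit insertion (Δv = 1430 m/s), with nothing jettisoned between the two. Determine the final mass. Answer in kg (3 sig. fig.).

v_e = Isp · g₀ = 354 × 9.80665 = 3471.6 m/s.
After the first burn: m = 20100 × exp(−840/3471.6) = 20100 × 0.78508 = 15,780.1 kg.
After the second burn: m = 15,780.1 × exp(−1430/3471.6) = 15,780.1 × 0.66238 = 10,452.4 kg.

final mass ≈ 10500 kg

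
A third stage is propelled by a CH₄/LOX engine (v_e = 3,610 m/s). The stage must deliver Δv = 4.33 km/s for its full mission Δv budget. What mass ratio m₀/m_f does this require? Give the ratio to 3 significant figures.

m₀/m_f = exp(Δv / v_e) = exp(4330 / 3610.0) = exp(1.1994) = 3.3183.

mass ratio ≈ 3.32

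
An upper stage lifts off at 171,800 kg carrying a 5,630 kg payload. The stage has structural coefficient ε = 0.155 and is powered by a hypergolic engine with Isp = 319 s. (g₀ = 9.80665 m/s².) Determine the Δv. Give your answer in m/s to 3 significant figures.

Stage wet mass = m₀ − payload = 171,800 − 5,630 = 166,170 kg.
Stage dry mass = ε × stage wet mass = 0.155 × 166,170 = 25,756.4 kg.
Burnout mass m_f = stage dry + payload = 25,756.4 + 5,630 = 31,386.4 kg.
v_e = Isp · g₀ = 319 × 9.80665 = 3128.3 m/s.
Δv = v_e · ln(171,800/31,386.4) = 3128.3 × ln(5.474) = 3128.3 × 1.7000 ≈ 5318 m/s.

Δv ≈ 5320 m/s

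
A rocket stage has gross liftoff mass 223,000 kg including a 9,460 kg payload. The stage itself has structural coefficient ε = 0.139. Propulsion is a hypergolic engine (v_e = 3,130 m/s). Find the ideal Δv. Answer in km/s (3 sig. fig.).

Δv ≈ 5.45 km/s

Stage wet mass = m₀ − payload = 223,000 − 9,460 = 213,540 kg.
Stage dry mass = ε × stage wet mass = 0.139 × 213,540 = 29,682.1 kg.
Burnout mass m_f = stage dry + payload = 29,682.1 + 9,460 = 39,142.1 kg.
From the ideal rocket equation, Δv = v_e · ln(223,000/39,142.1) = 3130.0 × ln(5.697) = 3130.0 × 1.7400 ≈ 5446 m/s.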